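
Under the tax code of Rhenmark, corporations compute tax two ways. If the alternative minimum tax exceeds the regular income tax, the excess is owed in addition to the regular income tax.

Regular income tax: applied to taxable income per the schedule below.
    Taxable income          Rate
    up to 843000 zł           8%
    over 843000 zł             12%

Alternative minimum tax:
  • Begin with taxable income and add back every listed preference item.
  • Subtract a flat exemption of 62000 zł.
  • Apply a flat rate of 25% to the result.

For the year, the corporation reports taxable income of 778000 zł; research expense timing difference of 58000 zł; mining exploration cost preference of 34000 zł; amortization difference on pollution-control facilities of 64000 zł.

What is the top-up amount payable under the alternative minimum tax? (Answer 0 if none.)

Alternative minimum tax:
  Adjusted income: 778000 zł + 58000 zł + 34000 zł + 64000 zł = 934000 zł
  Less exemption 62000 zł → base 872000 zł
  872000 zł × 25% = 218000 zł

Regular income tax:
  778000 zł × 8% = 62240 zł

Excess of alternative minimum tax over regular income tax: 218000 zł − 62240 zł = 155760 zł.

155760 zł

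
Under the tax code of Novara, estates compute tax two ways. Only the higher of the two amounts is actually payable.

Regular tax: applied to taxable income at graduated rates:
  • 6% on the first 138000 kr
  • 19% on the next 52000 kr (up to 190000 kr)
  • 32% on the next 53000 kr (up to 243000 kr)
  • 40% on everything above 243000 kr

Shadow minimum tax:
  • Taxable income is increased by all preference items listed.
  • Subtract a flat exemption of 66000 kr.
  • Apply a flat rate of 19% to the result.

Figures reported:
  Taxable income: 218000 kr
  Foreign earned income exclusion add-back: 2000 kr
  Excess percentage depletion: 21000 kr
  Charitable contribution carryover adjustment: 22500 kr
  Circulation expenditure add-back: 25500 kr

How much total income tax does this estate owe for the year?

Regular tax:
  138000 kr × 6% = 8280 kr
  52000 kr × 19% = 9880 kr
  28000 kr × 32% = 8960 kr
  → 27120 kr

Shadow minimum tax:
  Adjusted income: 218000 kr + 2000 kr + 21000 kr + 22500 kr + 25500 kr = 289000 kr
  Less exemption 66000 kr → base 223000 kr
  223000 kr × 19% = 42370 kr

42370 kr > 27120 kr, so the shadow minimum tax is the binding amount.

42370 kr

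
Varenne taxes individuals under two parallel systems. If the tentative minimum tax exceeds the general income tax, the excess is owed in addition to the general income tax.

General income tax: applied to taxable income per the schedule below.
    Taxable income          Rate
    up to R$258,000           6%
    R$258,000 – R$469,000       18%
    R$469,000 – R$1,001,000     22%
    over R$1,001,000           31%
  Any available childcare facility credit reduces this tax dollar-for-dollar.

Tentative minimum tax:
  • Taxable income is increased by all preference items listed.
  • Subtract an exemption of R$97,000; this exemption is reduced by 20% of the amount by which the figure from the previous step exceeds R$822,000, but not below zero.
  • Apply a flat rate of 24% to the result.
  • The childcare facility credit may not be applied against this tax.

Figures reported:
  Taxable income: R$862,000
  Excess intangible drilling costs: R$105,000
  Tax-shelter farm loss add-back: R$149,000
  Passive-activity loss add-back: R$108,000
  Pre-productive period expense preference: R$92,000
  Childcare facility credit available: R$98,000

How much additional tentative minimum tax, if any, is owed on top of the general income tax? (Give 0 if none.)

Tentative minimum tax:
  Adjusted income: R$862,000 + R$105,000 + R$149,000 + R$108,000 + R$92,000 = R$1,316,000
  Exemption: 20% × (R$1,316,000 − R$822,000) = R$98,800 ≥ R$97,000, so the exemption is fully phased out
  Base: R$1,316,000 − R$0 = R$1,316,000
  R$1,316,000 × 24% = R$315,840

General income tax:
  R$258,000 × 6% = R$15,480
  R$211,000 × 18% = R$37,980
  R$393,000 × 22% = R$86,460
  → R$139,920
  Less childcare facility credit R$98,000 → R$41,920

Excess of tentative minimum tax over general income tax: R$315,840 − R$41,920 = R$273,920.

R$273,920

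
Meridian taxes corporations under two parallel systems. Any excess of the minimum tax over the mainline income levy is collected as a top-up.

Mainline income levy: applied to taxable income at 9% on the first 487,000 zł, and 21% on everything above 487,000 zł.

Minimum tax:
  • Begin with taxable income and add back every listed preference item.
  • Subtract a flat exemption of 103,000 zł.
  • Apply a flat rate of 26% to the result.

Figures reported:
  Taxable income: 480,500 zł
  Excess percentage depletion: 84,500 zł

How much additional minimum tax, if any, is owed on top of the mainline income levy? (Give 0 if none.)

76,875 zł

Mainline income levy:
  480,500 zł × 9% = 43,245 zł

Minimum tax:
  Adjusted income: 480,500 zł + 84,500 zł = 565,000 zł
  Less exemption 103,000 zł → base 462,000 zł
  462,000 zł × 26% = 120,120 zł

Excess of minimum tax over mainline income levy: 120,120 zł − 43,245 zł = 76,875 zł.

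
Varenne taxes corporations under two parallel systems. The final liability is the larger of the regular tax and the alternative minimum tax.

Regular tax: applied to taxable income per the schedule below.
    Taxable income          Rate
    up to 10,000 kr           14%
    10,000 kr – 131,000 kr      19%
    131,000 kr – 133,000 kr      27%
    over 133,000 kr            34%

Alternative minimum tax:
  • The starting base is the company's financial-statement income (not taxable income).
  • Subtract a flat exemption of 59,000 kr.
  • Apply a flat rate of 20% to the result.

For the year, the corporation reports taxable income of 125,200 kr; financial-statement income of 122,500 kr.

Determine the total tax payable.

23,288 kr

Alternative minimum tax:
  Base (financial-statement income): 122,500 kr
  Less exemption 59,000 kr → base 63,500 kr
  63,500 kr × 20% = 12,700 kr

Regular tax:
  10,000 kr × 14% = 1,400 kr
  115,200 kr × 19% = 21,888 kr
  → 23,288 kr

23,288 kr > 12,700 kr, so the regular tax governs.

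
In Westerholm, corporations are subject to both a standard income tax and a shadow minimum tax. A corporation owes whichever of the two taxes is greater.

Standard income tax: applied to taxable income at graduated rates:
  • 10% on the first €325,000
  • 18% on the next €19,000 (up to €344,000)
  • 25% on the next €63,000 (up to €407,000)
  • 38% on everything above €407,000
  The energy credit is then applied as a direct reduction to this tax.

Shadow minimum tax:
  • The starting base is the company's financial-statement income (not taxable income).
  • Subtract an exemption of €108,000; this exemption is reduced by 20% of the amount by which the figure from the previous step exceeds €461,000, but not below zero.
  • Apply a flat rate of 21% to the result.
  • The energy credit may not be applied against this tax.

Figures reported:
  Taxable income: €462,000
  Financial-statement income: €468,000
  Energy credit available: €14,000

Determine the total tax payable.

Shadow minimum tax:
  Base (financial-statement income): €468,000
  Exemption: €108,000 − 20% × (€468,000 − €461,000) = €108,000 − €1,400 = €106,600
  Base: €468,000 − €106,600 = €361,400
  €361,400 × 21% = €75,894

Standard income tax:
  €325,000 × 10% = €32,500
  €19,000 × 18% = €3,420
  €63,000 × 25% = €15,750
  €55,000 × 38% = €20,900
  → €72,570
  Less energy credit €14,000 → €58,570

€75,894 > €58,570, so the shadow minimum tax is the binding amount.

€75,894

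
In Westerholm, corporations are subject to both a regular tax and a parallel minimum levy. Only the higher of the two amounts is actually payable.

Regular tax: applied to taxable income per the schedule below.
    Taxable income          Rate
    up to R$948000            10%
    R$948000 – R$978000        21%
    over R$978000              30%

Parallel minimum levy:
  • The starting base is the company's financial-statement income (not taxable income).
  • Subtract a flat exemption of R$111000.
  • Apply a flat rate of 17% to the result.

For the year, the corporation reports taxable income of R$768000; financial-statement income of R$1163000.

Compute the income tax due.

Parallel minimum levy:
  Base (financial-statement income): R$1163000
  Less exemption R$111000 → base R$1052000
  R$1052000 × 17% = R$178840

Regular tax:
  R$768000 × 10% = R$76800

R$178840 > R$76800, so the parallel minimum levy is the binding amount.

R$178840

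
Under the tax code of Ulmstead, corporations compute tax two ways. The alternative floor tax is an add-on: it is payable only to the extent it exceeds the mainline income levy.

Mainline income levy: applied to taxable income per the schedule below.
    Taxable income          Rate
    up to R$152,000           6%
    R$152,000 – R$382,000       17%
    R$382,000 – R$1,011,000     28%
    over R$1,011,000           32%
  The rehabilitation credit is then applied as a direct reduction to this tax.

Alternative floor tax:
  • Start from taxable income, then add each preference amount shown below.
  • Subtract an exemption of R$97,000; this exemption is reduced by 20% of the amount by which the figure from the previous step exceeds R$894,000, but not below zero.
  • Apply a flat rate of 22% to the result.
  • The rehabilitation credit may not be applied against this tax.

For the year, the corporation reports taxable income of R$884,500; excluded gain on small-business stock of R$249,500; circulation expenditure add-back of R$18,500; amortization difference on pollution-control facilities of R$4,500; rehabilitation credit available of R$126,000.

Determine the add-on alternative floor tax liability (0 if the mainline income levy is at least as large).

Mainline income levy:
  R$152,000 × 6% = R$9,120
  R$230,000 × 17% = R$39,100
  R$502,500 × 28% = R$140,700
  → R$188,920
  Less rehabilitation credit R$126,000 → R$62,920

Alternative floor tax:
  Adjusted income: R$884,500 + R$249,500 + R$18,500 + R$4,500 = R$1,157,000
  Exemption: R$97,000 − 20% × (R$1,157,000 − R$894,000) = R$97,000 − R$52,600 = R$44,400
  Base: R$1,157,000 − R$44,400 = R$1,112,600
  R$1,112,600 × 22% = R$244,772

Excess of alternative floor tax over mainline income levy: R$244,772 − R$62,920 = R$181,852.

R$181,852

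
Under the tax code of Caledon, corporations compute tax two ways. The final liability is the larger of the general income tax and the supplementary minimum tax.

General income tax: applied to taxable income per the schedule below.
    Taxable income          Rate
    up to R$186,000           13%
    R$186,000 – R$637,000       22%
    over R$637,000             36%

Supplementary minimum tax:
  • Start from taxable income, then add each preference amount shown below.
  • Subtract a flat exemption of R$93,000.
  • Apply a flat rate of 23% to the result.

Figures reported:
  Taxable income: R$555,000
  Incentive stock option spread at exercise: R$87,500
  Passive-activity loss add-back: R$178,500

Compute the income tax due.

General income tax:
  R$186,000 × 13% = R$24,180
  R$369,000 × 22% = R$81,180
  → R$105,360

Supplementary minimum tax:
  Adjusted income: R$555,000 + R$87,500 + R$178,500 = R$821,000
  Less exemption R$93,000 → base R$728,000
  R$728,000 × 23% = R$167,440

R$167,440 > R$105,360, so the supplementary minimum tax is the binding amount.

R$167,440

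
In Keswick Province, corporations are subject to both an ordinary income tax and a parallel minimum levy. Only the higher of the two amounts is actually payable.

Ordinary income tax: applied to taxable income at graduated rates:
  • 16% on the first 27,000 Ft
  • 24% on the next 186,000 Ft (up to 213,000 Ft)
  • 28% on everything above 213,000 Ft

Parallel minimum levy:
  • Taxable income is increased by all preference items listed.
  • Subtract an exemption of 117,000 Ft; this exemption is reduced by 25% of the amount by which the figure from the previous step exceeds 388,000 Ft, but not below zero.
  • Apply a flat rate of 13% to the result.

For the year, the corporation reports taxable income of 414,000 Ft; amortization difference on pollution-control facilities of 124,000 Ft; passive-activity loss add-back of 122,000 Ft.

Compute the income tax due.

Parallel minimum levy:
  Adjusted income: 414,000 Ft + 124,000 Ft + 122,000 Ft = 660,000 Ft
  Exemption: 117,000 Ft − 25% × (660,000 Ft − 388,000 Ft) = 117,000 Ft − 68,000 Ft = 49,000 Ft
  Base: 660,000 Ft − 49,000 Ft = 611,000 Ft
  611,000 Ft × 13% = 79,430 Ft

Ordinary income tax:
  27,000 Ft × 16% = 4,320 Ft
  186,000 Ft × 24% = 44,640 Ft
  201,000 Ft × 28% = 56,280 Ft
  → 105,240 Ft

105,240 Ft > 79,430 Ft, so the ordinary income tax governs.

105,240 Ft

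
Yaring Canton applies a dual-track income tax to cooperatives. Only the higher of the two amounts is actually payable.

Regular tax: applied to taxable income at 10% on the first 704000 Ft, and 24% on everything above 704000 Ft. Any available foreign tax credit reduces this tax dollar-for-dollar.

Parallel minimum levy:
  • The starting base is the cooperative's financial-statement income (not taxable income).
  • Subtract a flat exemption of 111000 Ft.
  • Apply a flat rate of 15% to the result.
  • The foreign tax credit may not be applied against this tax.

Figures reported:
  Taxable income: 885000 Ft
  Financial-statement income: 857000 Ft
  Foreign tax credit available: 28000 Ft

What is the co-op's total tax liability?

Regular tax:
  704000 Ft × 10% = 70400 Ft
  181000 Ft × 24% = 43440 Ft
  → 113840 Ft
  Less foreign tax credit 28000 Ft → 85840 Ft

Parallel minimum levy:
  Base (financial-statement income): 857000 Ft
  Less exemption 111000 Ft → base 746000 Ft
  746000 Ft × 15% = 111900 Ft

111900 Ft > 85840 Ft, so the parallel minimum levy is the binding amount.

111900 Ft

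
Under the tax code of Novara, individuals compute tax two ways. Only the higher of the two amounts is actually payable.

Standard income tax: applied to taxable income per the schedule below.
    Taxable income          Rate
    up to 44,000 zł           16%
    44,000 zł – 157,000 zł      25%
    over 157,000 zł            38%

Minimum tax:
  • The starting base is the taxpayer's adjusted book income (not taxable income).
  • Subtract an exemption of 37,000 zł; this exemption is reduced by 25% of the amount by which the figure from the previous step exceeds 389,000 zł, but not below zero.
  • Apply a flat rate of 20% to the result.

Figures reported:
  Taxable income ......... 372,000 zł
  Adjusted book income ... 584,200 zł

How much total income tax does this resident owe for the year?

Minimum tax:
  Base (adjusted book income): 584,200 zł
  Exemption: 25% × (584,200 zł − 389,000 zł) = 48,800 zł ≥ 37,000 zł, so the exemption is fully phased out
  Base: 584,200 zł − 0 zł = 584,200 zł
  584,200 zł × 20% = 116,840 zł

Standard income tax:
  44,000 zł × 16% = 7,040 zł
  113,000 zł × 25% = 28,250 zł
  215,000 zł × 38% = 81,700 zł
  → 116,990 zł

116,990 zł > 116,840 zł, so the standard income tax governs.

116,990 zł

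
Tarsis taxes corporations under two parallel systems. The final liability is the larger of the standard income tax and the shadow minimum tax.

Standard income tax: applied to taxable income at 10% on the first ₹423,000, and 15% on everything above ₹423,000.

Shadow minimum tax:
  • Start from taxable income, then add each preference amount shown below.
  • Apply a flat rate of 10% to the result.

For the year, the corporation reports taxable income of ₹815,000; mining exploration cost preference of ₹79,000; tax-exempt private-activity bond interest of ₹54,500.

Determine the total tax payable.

Standard income tax:
  ₹423,000 × 10% = ₹42,300
  ₹392,000 × 15% = ₹58,800
  → ₹101,100

Shadow minimum tax:
  Adjusted income: ₹815,000 + ₹79,000 + ₹54,500 = ₹948,500
  ₹948,500 × 10% = ₹94,850

₹101,100 > ₹94,850, so the standard income tax governs.

₹101,100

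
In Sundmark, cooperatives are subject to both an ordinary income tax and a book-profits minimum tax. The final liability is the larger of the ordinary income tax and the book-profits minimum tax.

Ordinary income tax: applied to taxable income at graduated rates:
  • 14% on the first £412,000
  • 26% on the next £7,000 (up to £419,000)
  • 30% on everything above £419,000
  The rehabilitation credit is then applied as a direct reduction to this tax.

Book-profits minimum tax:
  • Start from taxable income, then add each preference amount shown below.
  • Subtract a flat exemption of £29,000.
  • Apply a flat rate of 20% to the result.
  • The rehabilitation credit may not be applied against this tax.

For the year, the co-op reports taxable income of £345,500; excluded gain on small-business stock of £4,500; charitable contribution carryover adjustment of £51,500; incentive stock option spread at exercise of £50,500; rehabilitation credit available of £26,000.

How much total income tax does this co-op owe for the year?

£84,600

Book-profits minimum tax:
  Adjusted income: £345,500 + £4,500 + £51,500 + £50,500 = £452,000
  Less exemption £29,000 → base £423,000
  £423,000 × 20% = £84,600

Ordinary income tax:
  £345,500 × 14% = £48,370
  Less rehabilitation credit £26,000 → £22,370

£84,600 > £22,370, so the book-profits minimum tax is the binding amount.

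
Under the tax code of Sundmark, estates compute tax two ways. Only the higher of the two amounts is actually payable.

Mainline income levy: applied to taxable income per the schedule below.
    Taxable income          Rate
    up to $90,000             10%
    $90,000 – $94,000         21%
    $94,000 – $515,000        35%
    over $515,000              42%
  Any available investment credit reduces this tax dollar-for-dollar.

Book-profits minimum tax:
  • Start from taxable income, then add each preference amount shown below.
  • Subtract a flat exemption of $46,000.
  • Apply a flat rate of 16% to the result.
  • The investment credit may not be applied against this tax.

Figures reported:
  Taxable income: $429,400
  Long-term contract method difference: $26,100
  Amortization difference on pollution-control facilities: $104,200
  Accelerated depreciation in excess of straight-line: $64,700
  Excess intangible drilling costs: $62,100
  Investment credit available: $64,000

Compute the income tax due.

$102,480

Mainline income levy:
  $90,000 × 10% = $9,000
  $4,000 × 21% = $840
  $335,400 × 35% = $117,390
  → $127,230
  Less investment credit $64,000 → $63,230

Book-profits minimum tax:
  Adjusted income: $429,400 + $26,100 + $104,200 + $64,700 + $62,100 = $686,500
  Less exemption $46,000 → base $640,500
  $640,500 × 16% = $102,480

$102,480 > $63,230, so the book-profits minimum tax is the binding amount.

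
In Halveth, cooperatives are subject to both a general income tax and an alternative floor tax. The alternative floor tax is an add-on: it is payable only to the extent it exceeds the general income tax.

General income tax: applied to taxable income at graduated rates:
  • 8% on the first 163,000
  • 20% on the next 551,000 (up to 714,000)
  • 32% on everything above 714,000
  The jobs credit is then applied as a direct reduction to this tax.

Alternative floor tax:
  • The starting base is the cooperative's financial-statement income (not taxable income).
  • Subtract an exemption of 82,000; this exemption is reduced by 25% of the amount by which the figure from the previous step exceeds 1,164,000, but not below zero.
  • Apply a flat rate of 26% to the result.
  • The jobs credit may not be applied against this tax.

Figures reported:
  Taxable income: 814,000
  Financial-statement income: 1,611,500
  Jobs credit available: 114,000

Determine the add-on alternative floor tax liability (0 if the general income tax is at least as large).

377,750

Alternative floor tax:
  Base (financial-statement income): 1,611,500
  Exemption: 25% × (1,611,500 − 1,164,000) = 111,875 ≥ 82,000, so the exemption is fully phased out
  Base: 1,611,500 − 0 = 1,611,500
  1,611,500 × 26% = 418,990

General income tax:
  163,000 × 8% = 13,040
  551,000 × 20% = 110,200
  100,000 × 32% = 32,000
  → 155,240
  Less jobs credit 114,000 → 41,240

Excess of alternative floor tax over general income tax: 418,990 − 41,240 = 377,750.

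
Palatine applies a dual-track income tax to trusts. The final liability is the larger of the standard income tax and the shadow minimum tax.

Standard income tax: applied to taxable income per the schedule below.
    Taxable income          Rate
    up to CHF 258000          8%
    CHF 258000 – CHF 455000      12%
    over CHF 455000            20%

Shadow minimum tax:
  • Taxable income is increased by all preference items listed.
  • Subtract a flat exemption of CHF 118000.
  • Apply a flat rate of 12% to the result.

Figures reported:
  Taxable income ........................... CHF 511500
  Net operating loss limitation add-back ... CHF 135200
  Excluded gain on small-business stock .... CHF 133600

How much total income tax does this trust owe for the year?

Shadow minimum tax:
  Adjusted income: CHF 511500 + CHF 135200 + CHF 133600 = CHF 780300
  Less exemption CHF 118000 → base CHF 662300
  CHF 662300 × 12% = CHF 79476

Standard income tax:
  CHF 258000 × 8% = CHF 20640
  CHF 197000 × 12% = CHF 23640
  CHF 56500 × 20% = CHF 11300
  → CHF 55580

CHF 79476 > CHF 55580, so the shadow minimum tax is the binding amount.

CHF 79476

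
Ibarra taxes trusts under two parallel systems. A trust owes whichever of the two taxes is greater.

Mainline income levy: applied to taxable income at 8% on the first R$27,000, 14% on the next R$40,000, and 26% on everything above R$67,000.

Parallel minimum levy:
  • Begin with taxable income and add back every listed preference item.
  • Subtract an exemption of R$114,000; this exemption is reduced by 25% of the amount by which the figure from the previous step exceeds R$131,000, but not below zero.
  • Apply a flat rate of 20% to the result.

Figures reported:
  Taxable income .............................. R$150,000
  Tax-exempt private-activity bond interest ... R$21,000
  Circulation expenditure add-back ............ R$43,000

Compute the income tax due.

Mainline income levy:
  R$27,000 × 8% = R$2,160
  R$40,000 × 14% = R$5,600
  R$83,000 × 26% = R$21,580
  → R$29,340

Parallel minimum levy:
  Adjusted income: R$150,000 + R$21,000 + R$43,000 = R$214,000
  Exemption: R$114,000 − 25% × (R$214,000 − R$131,000) = R$114,000 − R$20,750 = R$93,250
  Base: R$214,000 − R$93,250 = R$120,750
  R$120,750 × 20% = R$24,150

R$29,340 > R$24,150, so the mainline income levy governs.

R$29,340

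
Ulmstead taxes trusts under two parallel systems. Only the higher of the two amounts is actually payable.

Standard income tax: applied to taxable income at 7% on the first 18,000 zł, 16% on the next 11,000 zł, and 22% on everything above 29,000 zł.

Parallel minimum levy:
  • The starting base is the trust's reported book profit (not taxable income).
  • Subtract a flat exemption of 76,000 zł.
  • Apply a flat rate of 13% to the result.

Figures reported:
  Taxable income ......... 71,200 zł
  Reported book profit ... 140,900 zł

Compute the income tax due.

12,304 zł

Parallel minimum levy:
  Base (reported book profit): 140,900 zł
  Less exemption 76,000 zł → base 64,900 zł
  64,900 zł × 13% = 8,437 zł

Standard income tax:
  18,000 zł × 7% = 1,260 zł
  11,000 zł × 16% = 1,760 zł
  42,200 zł × 22% = 9,284 zł
  → 12,304 zł

12,304 zł > 8,437 zł, so the standard income tax governs.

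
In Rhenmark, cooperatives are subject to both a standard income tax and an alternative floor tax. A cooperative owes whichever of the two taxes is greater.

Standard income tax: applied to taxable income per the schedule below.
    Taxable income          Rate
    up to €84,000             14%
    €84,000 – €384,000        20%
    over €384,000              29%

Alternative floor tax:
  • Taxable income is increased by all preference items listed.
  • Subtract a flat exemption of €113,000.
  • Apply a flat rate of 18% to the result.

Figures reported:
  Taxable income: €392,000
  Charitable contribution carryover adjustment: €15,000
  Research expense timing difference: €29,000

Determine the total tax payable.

€74,080

Alternative floor tax:
  Adjusted income: €392,000 + €15,000 + €29,000 = €436,000
  Less exemption €113,000 → base €323,000
  €323,000 × 18% = €58,140

Standard income tax:
  €84,000 × 14% = €11,760
  €300,000 × 20% = €60,000
  €8,000 × 29% = €2,320
  → €74,080

€74,080 > €58,140, so the standard income tax governs.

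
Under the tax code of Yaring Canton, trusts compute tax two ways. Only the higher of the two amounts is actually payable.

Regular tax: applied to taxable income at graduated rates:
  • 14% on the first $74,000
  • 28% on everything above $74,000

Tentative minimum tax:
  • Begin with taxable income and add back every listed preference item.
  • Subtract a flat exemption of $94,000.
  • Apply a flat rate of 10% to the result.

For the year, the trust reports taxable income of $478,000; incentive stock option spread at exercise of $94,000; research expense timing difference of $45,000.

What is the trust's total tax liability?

Regular tax:
  $74,000 × 14% = $10,360
  $404,000 × 28% = $113,120
  → $123,480

Tentative minimum tax:
  Adjusted income: $478,000 + $94,000 + $45,000 = $617,000
  Less exemption $94,000 → base $523,000
  $523,000 × 10% = $52,300

$123,480 > $52,300, so the regular tax governs.

$123,480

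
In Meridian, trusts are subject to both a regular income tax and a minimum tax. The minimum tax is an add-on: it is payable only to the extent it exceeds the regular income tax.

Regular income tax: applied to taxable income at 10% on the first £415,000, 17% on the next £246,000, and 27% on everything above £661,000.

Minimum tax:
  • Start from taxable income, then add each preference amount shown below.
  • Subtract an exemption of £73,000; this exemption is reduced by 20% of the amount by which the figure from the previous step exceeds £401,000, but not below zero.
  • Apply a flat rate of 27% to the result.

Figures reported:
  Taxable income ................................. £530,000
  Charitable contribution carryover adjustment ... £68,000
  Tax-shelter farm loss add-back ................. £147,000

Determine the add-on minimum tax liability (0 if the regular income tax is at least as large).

Regular income tax:
  £415,000 × 10% = £41,500
  £115,000 × 17% = £19,550
  → £61,050

Minimum tax:
  Adjusted income: £530,000 + £68,000 + £147,000 = £745,000
  Exemption: £73,000 − 20% × (£745,000 − £401,000) = £73,000 − £68,800 = £4,200
  Base: £745,000 − £4,200 = £740,800
  £740,800 × 27% = £200,016

Excess of minimum tax over regular income tax: £200,016 − £61,050 = £138,966.

£138,966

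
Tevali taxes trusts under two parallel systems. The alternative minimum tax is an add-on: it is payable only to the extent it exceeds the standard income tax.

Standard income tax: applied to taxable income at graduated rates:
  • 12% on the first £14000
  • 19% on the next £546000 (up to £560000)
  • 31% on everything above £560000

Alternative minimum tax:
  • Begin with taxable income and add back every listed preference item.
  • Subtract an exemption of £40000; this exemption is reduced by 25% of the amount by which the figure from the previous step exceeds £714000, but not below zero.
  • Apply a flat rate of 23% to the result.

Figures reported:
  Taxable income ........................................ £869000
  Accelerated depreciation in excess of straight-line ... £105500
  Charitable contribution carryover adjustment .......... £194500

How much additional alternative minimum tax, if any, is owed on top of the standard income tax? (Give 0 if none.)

£67660

Standard income tax:
  £14000 × 12% = £1680
  £546000 × 19% = £103740
  £309000 × 31% = £95790
  → £201210

Alternative minimum tax:
  Adjusted income: £869000 + £105500 + £194500 = £1169000
  Exemption: 25% × (£1169000 − £714000) = £113750 ≥ £40000, so the exemption is fully phased out
  Base: £1169000 − £0 = £1169000
  £1169000 × 23% = £268870

Excess of alternative minimum tax over standard income tax: £268870 − £201210 = £67660.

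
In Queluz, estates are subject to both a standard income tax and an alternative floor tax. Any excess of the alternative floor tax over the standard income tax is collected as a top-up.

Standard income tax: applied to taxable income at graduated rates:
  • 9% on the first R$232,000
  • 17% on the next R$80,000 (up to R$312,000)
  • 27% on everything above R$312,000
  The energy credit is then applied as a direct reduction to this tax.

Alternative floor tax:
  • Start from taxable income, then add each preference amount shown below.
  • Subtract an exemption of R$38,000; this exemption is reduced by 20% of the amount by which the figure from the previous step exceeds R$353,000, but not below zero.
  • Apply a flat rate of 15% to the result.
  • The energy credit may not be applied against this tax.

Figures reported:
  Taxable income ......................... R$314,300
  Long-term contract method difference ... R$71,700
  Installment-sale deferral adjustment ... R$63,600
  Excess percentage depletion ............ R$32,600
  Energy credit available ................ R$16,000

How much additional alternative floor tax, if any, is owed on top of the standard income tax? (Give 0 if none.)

Alternative floor tax:
  Adjusted income: R$314,300 + R$71,700 + R$63,600 + R$32,600 = R$482,200
  Exemption: R$38,000 − 20% × (R$482,200 − R$353,000) = R$38,000 − R$25,840 = R$12,160
  Base: R$482,200 − R$12,160 = R$470,040
  R$470,040 × 15% = R$70,506

Standard income tax:
  R$232,000 × 9% = R$20,880
  R$80,000 × 17% = R$13,600
  R$2,300 × 27% = R$621
  → R$35,101
  Less energy credit R$16,000 → R$19,101

Excess of alternative floor tax over standard income tax: R$70,506 − R$19,101 = R$51,405.

R$51,405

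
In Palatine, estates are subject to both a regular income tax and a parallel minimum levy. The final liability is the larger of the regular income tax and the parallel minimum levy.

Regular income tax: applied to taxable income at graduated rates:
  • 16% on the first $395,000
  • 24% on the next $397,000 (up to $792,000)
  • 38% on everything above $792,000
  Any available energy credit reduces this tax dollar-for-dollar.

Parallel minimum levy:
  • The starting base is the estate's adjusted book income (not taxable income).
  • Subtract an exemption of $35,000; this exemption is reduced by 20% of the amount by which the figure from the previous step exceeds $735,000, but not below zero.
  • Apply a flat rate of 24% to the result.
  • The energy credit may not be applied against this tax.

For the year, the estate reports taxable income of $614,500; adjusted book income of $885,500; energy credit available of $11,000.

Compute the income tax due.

$211,344

Parallel minimum levy:
  Base (adjusted book income): $885,500
  Exemption: $35,000 − 20% × ($885,500 − $735,000) = $35,000 − $30,100 = $4,900
  Base: $885,500 − $4,900 = $880,600
  $880,600 × 24% = $211,344

Regular income tax:
  $395,000 × 16% = $63,200
  $219,500 × 24% = $52,680
  → $115,880
  Less energy credit $11,000 → $104,880

$211,344 > $104,880, so the parallel minimum levy is the binding amount.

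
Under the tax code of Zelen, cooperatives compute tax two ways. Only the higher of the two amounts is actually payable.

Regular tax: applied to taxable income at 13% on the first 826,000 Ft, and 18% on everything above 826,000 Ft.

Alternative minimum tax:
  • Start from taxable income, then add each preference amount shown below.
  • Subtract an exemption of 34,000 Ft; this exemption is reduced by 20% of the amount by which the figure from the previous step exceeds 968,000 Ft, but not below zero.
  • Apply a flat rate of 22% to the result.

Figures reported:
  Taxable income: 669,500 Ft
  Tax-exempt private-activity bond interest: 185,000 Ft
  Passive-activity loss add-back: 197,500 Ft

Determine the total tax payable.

Regular tax:
  669,500 Ft × 13% = 87,035 Ft

Alternative minimum tax:
  Adjusted income: 669,500 Ft + 185,000 Ft + 197,500 Ft = 1,052,000 Ft
  Exemption: 34,000 Ft − 20% × (1,052,000 Ft − 968,000 Ft) = 34,000 Ft − 16,800 Ft = 17,200 Ft
  Base: 1,052,000 Ft − 17,200 Ft = 1,034,800 Ft
  1,034,800 Ft × 22% = 227,656 Ft

227,656 Ft > 87,035 Ft, so the alternative minimum tax is the binding amount.

227,656 Ft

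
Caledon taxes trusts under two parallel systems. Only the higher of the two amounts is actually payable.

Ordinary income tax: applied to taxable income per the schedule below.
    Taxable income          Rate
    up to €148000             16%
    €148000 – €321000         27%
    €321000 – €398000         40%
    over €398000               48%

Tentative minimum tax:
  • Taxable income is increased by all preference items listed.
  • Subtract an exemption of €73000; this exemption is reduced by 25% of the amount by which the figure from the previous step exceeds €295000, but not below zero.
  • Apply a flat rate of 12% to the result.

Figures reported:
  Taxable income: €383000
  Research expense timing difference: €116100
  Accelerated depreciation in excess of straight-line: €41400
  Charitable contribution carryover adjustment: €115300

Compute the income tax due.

Ordinary income tax:
  €148000 × 16% = €23680
  €173000 × 27% = €46710
  €62000 × 40% = €24800
  → €95190

Tentative minimum tax:
  Adjusted income: €383000 + €116100 + €41400 + €115300 = €655800
  Exemption: 25% × (€655800 − €295000) = €90200 ≥ €73000, so the exemption is fully phased out
  Base: €655800 − €0 = €655800
  €655800 × 12% = €78696

€95190 > €78696, so the ordinary income tax governs.

€95190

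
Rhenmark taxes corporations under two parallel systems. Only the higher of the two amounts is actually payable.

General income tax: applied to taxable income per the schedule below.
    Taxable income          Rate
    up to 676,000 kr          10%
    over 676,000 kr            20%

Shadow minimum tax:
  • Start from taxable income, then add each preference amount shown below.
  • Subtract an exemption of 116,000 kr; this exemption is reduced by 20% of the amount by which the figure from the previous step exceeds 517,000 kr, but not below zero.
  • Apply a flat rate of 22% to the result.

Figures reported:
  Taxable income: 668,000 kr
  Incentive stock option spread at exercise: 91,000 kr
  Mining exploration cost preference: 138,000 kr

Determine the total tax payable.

General income tax:
  668,000 kr × 10% = 66,800 kr

Shadow minimum tax:
  Adjusted income: 668,000 kr + 91,000 kr + 138,000 kr = 897,000 kr
  Exemption: 116,000 kr − 20% × (897,000 kr − 517,000 kr) = 116,000 kr − 76,000 kr = 40,000 kr
  Base: 897,000 kr − 40,000 kr = 857,000 kr
  857,000 kr × 22% = 188,540 kr

188,540 kr > 66,800 kr, so the shadow minimum tax is the binding amount.

188,540 kr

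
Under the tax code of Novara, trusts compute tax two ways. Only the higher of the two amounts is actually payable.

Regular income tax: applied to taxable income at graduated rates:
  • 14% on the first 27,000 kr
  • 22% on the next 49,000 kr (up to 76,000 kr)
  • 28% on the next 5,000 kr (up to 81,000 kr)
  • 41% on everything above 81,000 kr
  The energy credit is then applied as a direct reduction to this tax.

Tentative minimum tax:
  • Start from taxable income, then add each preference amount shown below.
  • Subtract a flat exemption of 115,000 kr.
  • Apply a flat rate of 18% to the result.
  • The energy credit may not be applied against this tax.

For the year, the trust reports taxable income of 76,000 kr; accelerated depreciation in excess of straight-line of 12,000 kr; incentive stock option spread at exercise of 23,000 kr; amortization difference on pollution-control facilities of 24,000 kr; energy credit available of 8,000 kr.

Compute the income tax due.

Regular income tax:
  27,000 kr × 14% = 3,780 kr
  49,000 kr × 22% = 10,780 kr
  → 14,560 kr
  Less energy credit 8,000 kr → 6,560 kr

Tentative minimum tax:
  Adjusted income: 76,000 kr + 12,000 kr + 23,000 kr + 24,000 kr = 135,000 kr
  Less exemption 115,000 kr → base 20,000 kr
  20,000 kr × 18% = 3,600 kr

6,560 kr > 3,600 kr, so the regular income tax governs.

6,560 kr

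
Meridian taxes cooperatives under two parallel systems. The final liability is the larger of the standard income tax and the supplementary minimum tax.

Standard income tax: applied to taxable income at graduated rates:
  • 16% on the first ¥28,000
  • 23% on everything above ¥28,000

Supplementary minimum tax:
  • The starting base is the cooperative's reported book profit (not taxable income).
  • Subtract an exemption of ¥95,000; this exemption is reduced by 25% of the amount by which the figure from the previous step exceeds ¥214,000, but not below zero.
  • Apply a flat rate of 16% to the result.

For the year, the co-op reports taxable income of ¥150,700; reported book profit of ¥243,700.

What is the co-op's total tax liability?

¥32,701

Supplementary minimum tax:
  Base (reported book profit): ¥243,700
  Exemption: ¥95,000 − 25% × (¥243,700 − ¥214,000) = ¥95,000 − ¥7,425 = ¥87,575
  Base: ¥243,700 − ¥87,575 = ¥156,125
  ¥156,125 × 16% = ¥24,980

Standard income tax:
  ¥28,000 × 16% = ¥4,480
  ¥122,700 × 23% = ¥28,221
  → ¥32,701

¥32,701 > ¥24,980, so the standard income tax governs.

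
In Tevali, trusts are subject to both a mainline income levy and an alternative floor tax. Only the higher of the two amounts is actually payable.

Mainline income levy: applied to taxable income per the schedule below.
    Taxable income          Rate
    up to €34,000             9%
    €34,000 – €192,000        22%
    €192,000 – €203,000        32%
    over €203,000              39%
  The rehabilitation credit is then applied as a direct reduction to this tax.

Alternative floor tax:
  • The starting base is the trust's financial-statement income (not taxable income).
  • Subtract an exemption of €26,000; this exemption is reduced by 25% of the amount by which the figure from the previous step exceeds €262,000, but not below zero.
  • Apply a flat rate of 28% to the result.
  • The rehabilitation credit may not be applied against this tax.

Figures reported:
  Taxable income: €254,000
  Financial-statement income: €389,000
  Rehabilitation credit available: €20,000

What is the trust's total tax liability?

Alternative floor tax:
  Base (financial-statement income): €389,000
  Exemption: 25% × (€389,000 − €262,000) = €31,750 ≥ €26,000, so the exemption is fully phased out
  Base: €389,000 − €0 = €389,000
  €389,000 × 28% = €108,920

Mainline income levy:
  €34,000 × 9% = €3,060
  €158,000 × 22% = €34,760
  €11,000 × 32% = €3,520
  €51,000 × 39% = €19,890
  → €61,230
  Less rehabilitation credit €20,000 → €41,230

€108,920 > €41,230, so the alternative floor tax is the binding amount.

€108,920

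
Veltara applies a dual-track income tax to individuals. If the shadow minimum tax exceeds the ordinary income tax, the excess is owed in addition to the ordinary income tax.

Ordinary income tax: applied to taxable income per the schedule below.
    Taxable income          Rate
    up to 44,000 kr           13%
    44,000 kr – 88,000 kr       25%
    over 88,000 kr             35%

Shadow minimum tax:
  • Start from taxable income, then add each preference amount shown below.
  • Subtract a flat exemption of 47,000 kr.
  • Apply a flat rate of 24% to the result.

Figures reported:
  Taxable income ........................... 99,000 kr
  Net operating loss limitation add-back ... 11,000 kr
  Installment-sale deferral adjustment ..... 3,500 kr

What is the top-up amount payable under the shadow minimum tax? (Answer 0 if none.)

0 kr

Shadow minimum tax:
  Adjusted income: 99,000 kr + 11,000 kr + 3,500 kr = 113,500 kr
  Less exemption 47,000 kr → base 66,500 kr
  66,500 kr × 24% = 15,960 kr

Ordinary income tax:
  44,000 kr × 13% = 5,720 kr
  44,000 kr × 25% = 11,000 kr
  11,000 kr × 35% = 3,850 kr
  → 20,570 kr

15,960 kr ≤ 20,570 kr, so no add-on is due.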